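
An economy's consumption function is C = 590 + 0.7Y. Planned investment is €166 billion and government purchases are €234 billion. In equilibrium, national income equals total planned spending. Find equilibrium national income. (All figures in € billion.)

Y = 3300

Y = C + I + G = 590 + 0.7Y + 166 + 234
Y − 0.7Y = 990
0.3Y = 990, so Y = 990/0.3 = 3300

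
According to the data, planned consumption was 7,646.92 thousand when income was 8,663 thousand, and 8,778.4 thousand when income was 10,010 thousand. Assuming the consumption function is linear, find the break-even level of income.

MPC = (8778.4 − 7646.92)/(10010 − 8663) = 1131.48/1347 = 0.84
a = 7646.92 − 0.84(8663) = 7646.92 − 7276.92 = 370
Break-even: Y = a/(1−MPC) = 370/0.16 = 2312.5

Y = 2312.5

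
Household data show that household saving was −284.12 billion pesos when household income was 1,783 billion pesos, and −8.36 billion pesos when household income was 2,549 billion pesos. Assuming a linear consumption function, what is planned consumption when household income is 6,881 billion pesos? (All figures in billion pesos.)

C = 5329.84

MPS = ΔS/ΔY = (-8.36 − (-284.12))/(2549 − 1783) = 275.76/766 = 0.36
MPC = 1 − MPS = 0.64
Autonomous saving = -284.12 − 0.36(1783) = -926, so a = 926
C = 926 + 0.64(6881) = 926 + 4403.84 = 5329.84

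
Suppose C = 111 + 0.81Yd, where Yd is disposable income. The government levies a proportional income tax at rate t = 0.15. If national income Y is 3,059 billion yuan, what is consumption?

Yd = (1 − 0.15)(3059) = 0.85(3059) = 2600.15
C = 111 + 0.81(2600.15) = 111 + 2106.1215 = 2217.1215

C = 2217.1215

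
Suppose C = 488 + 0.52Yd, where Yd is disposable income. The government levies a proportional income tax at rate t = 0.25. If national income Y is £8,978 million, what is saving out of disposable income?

S = 2744.08

Yd = (1 − 0.25)(8978) = 0.75(8978) = 6733.5
C = 488 + 0.52(6733.5) = 488 + 3501.42 = 3989.42
S = Yd − C = 6733.5 − 3989.42 = 2744.08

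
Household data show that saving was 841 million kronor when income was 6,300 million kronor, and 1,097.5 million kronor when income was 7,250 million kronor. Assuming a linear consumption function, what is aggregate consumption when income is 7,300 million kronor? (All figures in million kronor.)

MPS = ΔS/ΔY = (1097.5 − 841)/(7250 − 6300) = 256.5/950 = 0.27
MPC = 1 − MPS = 0.73
Autonomous saving = 841 − 0.27(6300) = -860, so a = 860
C = 860 + 0.73(7300) = 860 + 5329 = 6189

C = 6189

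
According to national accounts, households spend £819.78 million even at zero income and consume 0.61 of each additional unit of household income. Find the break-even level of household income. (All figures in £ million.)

At break-even, C = Y: 819.78 + 0.61Y = Y
0.39Y = 819.78, so Y = 819.78/0.39 = 2102

Y = 2102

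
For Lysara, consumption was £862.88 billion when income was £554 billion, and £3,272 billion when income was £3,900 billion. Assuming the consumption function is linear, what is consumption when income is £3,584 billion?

C = 3044.48

MPC = (3272 − 862.88)/(3900 − 554) = 2409.12/3346 = 0.72
a = 862.88 − 0.72(554) = 862.88 − 398.88 = 464
C = 464 + 0.72(3584) = 464 + 2580.48 = 3044.48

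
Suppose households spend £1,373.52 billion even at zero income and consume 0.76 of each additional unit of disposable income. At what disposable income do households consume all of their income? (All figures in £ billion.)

Y = 5723

At break-even, C = Y: 1373.52 + 0.76Y = Y
0.24Y = 1373.52, so Y = 1373.52/0.24 = 5723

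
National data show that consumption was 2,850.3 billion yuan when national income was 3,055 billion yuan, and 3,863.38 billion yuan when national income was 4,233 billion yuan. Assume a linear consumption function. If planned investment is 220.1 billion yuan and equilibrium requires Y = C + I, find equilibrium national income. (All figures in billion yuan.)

MPC = (3863.38 − 2850.3)/(4233 − 3055) = 1013.08/1178 = 0.86
a = 2850.3 − 0.86(3055) = 223
Equilibrium: Y = 223 + 0.86Y + 220.1
0.14Y = 443.1, so Y = 443.1/0.14 = 3165

Y = 3165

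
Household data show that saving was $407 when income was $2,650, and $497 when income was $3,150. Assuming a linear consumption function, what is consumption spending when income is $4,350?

MPS = ΔS/ΔY = (497 − 407)/(3150 − 2650) = 90/500 = 0.18
MPC = 1 − MPS = 0.82
Autonomous saving = 407 − 0.18(2650) = -70, so a = 70
C = 70 + 0.82(4350) = 70 + 3567 = 3637

C = 3637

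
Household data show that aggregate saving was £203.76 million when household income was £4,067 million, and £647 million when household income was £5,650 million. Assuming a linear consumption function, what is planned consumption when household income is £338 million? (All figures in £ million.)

MPS = ΔS/ΔY = (647 − 203.76)/(5650 − 4067) = 443.24/1583 = 0.28
MPC = 1 − MPS = 0.72
Autonomous saving = 203.76 − 0.28(4067) = -935, so a = 935
C = 935 + 0.72(338) = 935 + 243.36 = 1178.36

C = 1178.36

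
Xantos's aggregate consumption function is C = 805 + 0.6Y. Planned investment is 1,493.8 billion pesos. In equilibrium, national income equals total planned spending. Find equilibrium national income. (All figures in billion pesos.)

Y = C + I = 805 + 0.6Y + 1493.8
Y − 0.6Y = 2298.8
0.4Y = 2298.8, so Y = 2298.8/0.4 = 5747

Y = 5747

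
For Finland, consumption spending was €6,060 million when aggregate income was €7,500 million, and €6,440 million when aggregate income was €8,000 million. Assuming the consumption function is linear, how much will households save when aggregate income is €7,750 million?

MPC = (6440 − 6060)/(8000 − 7500) = 380/500 = 0.76
a = 6060 − 0.76(7500) = 6060 − 5700 = 360
C = 360 + 0.76(7750) = 6250
S = 7750 − 6250 = 1500

S = 1500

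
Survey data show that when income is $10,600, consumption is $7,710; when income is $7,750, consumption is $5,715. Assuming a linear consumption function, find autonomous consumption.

a = 290

MPC = ΔC/ΔY = (7710 − 5715)/(10600 − 7750) = 1995/2850 = 0.7
a = C − MPC·Y = 5715 − 0.7(7750) = 5715 − 5425 = 290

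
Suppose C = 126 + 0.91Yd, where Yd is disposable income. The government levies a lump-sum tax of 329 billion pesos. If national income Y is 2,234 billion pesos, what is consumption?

Yd = Y − T = 2234 − 329 = 1905
C = 126 + 0.91(1905) = 126 + 1733.55 = 1859.55

C = 1859.55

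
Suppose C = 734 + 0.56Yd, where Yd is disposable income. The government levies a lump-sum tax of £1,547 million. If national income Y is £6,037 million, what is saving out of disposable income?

Yd = Y − T = 6037 − 1547 = 4490
C = 734 + 0.56(4490) = 734 + 2514.4 = 3248.4
S = Yd − C = 4490 − 3248.4 = 1241.6

S = 1241.6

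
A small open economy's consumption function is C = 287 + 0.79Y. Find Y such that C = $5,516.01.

Y = 6619

287 + 0.79Y = 5516.01
0.79Y = 5229.01, so Y = 5229.01/0.79 = 6619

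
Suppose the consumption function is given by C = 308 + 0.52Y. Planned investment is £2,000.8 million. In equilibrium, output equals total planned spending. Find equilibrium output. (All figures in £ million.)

Y = 4810

Y = C + I = 308 + 0.52Y + 2000.8
Y − 0.52Y = 2308.8
0.48Y = 2308.8, so Y = 2308.8/0.48 = 4810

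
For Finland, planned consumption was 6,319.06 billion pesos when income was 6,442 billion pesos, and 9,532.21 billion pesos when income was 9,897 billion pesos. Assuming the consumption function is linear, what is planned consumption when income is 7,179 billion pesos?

C = 7004.47

MPC = (9532.21 − 6319.06)/(9897 − 6442) = 3213.15/3455 = 0.93
a = 6319.06 − 0.93(6442) = 6319.06 − 5991.06 = 328
C = 328 + 0.93(7179) = 328 + 6676.47 = 7004.47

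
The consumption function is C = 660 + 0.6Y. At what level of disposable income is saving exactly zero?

Y = 1650

At break-even, C = Y: 660 + 0.6Y = Y
0.4Y = 660, so Y = 660/0.4 = 1650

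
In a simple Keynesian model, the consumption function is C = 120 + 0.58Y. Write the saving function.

S = -120 + 0.42Y

S = Y − C = Y − (120 + 0.58Y) = -120 + (1 − 0.58)Y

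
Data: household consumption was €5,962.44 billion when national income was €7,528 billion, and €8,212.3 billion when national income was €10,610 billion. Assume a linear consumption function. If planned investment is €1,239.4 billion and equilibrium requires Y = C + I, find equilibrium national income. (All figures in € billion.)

Y = 6320

MPC = (8212.3 − 5962.44)/(10610 − 7528) = 2249.86/3082 = 0.73
a = 5962.44 − 0.73(7528) = 467
Equilibrium: Y = 467 + 0.73Y + 1239.4
0.27Y = 1706.4, so Y = 1706.4/0.27 = 6320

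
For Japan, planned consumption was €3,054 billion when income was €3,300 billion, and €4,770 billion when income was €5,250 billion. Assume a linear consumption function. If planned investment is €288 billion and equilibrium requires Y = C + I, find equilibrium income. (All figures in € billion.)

MPC = (4770 − 3054)/(5250 − 3300) = 1716/1950 = 0.88
a = 3054 − 0.88(3300) = 150
Equilibrium: Y = 150 + 0.88Y + 288
0.12Y = 438, so Y = 438/0.12 = 3650

Y = 3650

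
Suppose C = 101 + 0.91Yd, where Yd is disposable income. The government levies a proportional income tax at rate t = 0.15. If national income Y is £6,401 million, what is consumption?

Yd = (1 − 0.15)(6401) = 0.85(6401) = 5440.85
C = 101 + 0.91(5440.85) = 101 + 4951.1735 = 5052.1735

C = 5052.1735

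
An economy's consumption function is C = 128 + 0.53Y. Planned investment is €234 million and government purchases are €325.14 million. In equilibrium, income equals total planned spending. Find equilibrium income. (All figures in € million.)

Y = 1462

Y = C + I + G = 128 + 0.53Y + 234 + 325.14
Y − 0.53Y = 687.14
0.47Y = 687.14, so Y = 687.14/0.47 = 1462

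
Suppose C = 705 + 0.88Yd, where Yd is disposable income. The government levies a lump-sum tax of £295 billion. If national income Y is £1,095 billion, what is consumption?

Yd = Y − T = 1095 − 295 = 800
C = 705 + 0.88(800) = 705 + 704 = 1409

C = 1409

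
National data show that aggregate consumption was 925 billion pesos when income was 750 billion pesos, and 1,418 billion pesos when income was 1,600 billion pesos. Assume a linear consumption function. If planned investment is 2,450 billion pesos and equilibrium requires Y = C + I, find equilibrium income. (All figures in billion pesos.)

MPC = (1418 − 925)/(1600 − 750) = 493/850 = 0.58
a = 925 − 0.58(750) = 490
Equilibrium: Y = 490 + 0.58Y + 2450
0.42Y = 2940, so Y = 2940/0.42 = 7000

Y = 7000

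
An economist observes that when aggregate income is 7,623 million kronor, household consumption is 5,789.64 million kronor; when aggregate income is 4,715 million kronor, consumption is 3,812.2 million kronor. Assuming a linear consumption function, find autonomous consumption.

a = 606

MPC = ΔC/ΔY = (5789.64 − 3812.2)/(7623 − 4715) = 1977.44/2908 = 0.68
a = C − MPC·Y = 3812.2 − 0.68(4715) = 3812.2 − 3206.2 = 606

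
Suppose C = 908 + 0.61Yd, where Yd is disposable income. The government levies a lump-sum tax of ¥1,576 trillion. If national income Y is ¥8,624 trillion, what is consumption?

Yd = Y − T = 8624 − 1576 = 7048
C = 908 + 0.61(7048) = 908 + 4299.28 = 5207.28

C = 5207.28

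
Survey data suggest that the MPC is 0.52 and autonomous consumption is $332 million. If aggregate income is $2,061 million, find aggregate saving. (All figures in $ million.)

S = 657.28

C = 332 + 0.52(2061) = 332 + 1071.72 = 1403.72
S = Y − C = 2061 − 1403.72 = 657.28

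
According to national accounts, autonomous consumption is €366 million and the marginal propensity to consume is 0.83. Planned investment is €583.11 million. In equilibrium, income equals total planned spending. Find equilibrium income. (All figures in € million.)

Y = C + I = 366 + 0.83Y + 583.11
Y − 0.83Y = 949.11
0.17Y = 949.11, so Y = 949.11/0.17 = 5583

Y = 5583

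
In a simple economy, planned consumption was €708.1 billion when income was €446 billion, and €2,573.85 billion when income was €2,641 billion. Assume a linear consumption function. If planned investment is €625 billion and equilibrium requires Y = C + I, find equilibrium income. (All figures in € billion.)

Y = 6360

MPC = (2573.85 − 708.1)/(2641 − 446) = 1865.75/2195 = 0.85
a = 708.1 − 0.85(446) = 329
Equilibrium: Y = 329 + 0.85Y + 625
0.15Y = 954, so Y = 954/0.15 = 6360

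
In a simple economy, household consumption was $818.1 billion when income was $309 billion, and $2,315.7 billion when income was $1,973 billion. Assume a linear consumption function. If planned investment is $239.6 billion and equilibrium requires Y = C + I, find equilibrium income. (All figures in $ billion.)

Y = 7796

MPC = (2315.7 − 818.1)/(1973 − 309) = 1497.6/1664 = 0.9
a = 818.1 − 0.9(309) = 540
Equilibrium: Y = 540 + 0.9Y + 239.6
0.1Y = 779.6, so Y = 779.6/0.1 = 7796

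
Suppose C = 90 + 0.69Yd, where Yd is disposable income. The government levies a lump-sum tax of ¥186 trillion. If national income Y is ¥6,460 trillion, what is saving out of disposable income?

S = 1854.94

Yd = Y − T = 6460 − 186 = 6274
C = 90 + 0.69(6274) = 90 + 4329.06 = 4419.06
S = Yd − C = 6274 − 4419.06 = 1854.94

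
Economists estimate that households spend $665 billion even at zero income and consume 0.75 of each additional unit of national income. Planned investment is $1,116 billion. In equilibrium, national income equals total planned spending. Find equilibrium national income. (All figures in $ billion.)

Y = 7124

Y = C + I = 665 + 0.75Y + 1116
Y − 0.75Y = 1781
0.25Y = 1781, so Y = 1781/0.25 = 7124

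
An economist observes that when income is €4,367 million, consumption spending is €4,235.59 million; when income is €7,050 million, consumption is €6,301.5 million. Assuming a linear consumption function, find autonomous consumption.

MPC = ΔC/ΔY = (6301.5 − 4235.59)/(7050 − 4367) = 2065.91/2683 = 0.77
a = C − MPC·Y = 4235.59 − 0.77(4367) = 4235.59 − 3362.59 = 873

a = 873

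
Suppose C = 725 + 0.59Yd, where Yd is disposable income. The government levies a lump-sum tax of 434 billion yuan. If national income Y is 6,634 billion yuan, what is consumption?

C = 4383

Yd = Y − T = 6634 − 434 = 6200
C = 725 + 0.59(6200) = 725 + 3658 = 4383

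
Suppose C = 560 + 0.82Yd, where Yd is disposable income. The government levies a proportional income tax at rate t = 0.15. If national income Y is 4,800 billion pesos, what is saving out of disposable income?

Yd = (1 − 0.15)(4800) = 0.85(4800) = 4080
C = 560 + 0.82(4080) = 560 + 3345.6 = 3905.6
S = Yd − C = 4080 − 3905.6 = 174.4

S = 174.4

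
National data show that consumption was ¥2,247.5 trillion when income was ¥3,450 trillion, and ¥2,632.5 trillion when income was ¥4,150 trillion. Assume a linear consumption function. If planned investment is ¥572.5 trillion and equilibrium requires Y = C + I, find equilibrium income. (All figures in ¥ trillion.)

Y = 2050

MPC = (2632.5 − 2247.5)/(4150 − 3450) = 385/700 = 0.55
a = 2247.5 − 0.55(3450) = 350
Equilibrium: Y = 350 + 0.55Y + 572.5
0.45Y = 922.5, so Y = 922.5/0.45 = 2050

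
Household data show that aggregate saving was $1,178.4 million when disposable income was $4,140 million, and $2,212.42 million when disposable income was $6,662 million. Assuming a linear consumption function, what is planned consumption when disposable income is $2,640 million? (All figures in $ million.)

MPS = ΔS/ΔY = (2212.42 − 1178.4)/(6662 − 4140) = 1034.02/2522 = 0.41
MPC = 1 − MPS = 0.59
Autonomous saving = 1178.4 − 0.41(4140) = -519, so a = 519
C = 519 + 0.59(2640) = 519 + 1557.6 = 2076.6

C = 2076.6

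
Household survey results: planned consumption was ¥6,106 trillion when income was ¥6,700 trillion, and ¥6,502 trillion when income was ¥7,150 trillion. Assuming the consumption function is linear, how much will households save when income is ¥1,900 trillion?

S = 18

MPC = (6502 − 6106)/(7150 − 6700) = 396/450 = 0.88
a = 6106 − 0.88(6700) = 6106 − 5896 = 210
C = 210 + 0.88(1900) = 1882
S = 1900 − 1882 = 18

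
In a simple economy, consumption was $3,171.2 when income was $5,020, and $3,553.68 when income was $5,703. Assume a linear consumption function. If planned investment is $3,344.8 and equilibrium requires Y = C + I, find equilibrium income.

MPC = (3553.68 − 3171.2)/(5703 − 5020) = 382.48/683 = 0.56
a = 3171.2 − 0.56(5020) = 360
Equilibrium: Y = 360 + 0.56Y + 3344.8
0.44Y = 3704.8, so Y = 3704.8/0.44 = 8420

Y = 8420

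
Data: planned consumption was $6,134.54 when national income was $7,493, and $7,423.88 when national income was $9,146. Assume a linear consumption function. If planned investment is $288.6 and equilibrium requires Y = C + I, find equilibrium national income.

Y = 2630

MPC = (7423.88 − 6134.54)/(9146 − 7493) = 1289.34/1653 = 0.78
a = 6134.54 − 0.78(7493) = 290
Equilibrium: Y = 290 + 0.78Y + 288.6
0.22Y = 578.6, so Y = 578.6/0.22 = 2630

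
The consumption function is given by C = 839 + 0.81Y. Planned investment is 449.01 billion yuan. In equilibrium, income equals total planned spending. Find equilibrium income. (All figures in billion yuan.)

Y = C + I = 839 + 0.81Y + 449.01
Y − 0.81Y = 1288.01
0.19Y = 1288.01, so Y = 1288.01/0.19 = 6779

Y = 6779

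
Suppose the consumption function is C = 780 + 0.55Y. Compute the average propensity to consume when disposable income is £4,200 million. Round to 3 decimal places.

C = 780 + 0.55(4200) = 3090
APC = C/Y = 3090/4200 = 0.736

APC = 0.736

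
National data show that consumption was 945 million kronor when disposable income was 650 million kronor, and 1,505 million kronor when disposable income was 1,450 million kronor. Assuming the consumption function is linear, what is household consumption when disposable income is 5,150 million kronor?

MPC = (1505 − 945)/(1450 − 650) = 560/800 = 0.7
a = 945 − 0.7(650) = 945 − 455 = 490
C = 490 + 0.7(5150) = 490 + 3605 = 4095

C = 4095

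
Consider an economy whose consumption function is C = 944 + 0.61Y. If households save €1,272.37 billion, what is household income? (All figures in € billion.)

Y = 5683

S = Y − C = -944 + 0.39Y
-944 + 0.39Y = 1272.37, so 0.39Y = 2216.37 and Y = 5683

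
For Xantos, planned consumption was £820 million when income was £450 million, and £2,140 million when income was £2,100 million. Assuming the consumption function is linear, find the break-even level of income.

Y = 2300

MPC = (2140 − 820)/(2100 − 450) = 1320/1650 = 0.8
a = 820 − 0.8(450) = 820 − 360 = 460
Break-even: Y = a/(1−MPC) = 460/0.2 = 2300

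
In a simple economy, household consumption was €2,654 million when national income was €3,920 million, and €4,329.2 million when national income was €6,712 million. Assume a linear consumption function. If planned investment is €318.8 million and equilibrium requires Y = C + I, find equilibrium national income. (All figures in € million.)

Y = 1552

MPC = (4329.2 − 2654)/(6712 − 3920) = 1675.2/2792 = 0.6
a = 2654 − 0.6(3920) = 302
Equilibrium: Y = 302 + 0.6Y + 318.8
0.4Y = 620.8, so Y = 620.8/0.4 = 1552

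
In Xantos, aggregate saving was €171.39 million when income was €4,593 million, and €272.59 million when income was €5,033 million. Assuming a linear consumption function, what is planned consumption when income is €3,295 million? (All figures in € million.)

MPS = ΔS/ΔY = (272.59 − 171.39)/(5033 − 4593) = 101.2/440 = 0.23
MPC = 1 − MPS = 0.77
Autonomous saving = 171.39 − 0.23(4593) = -885, so a = 885
C = 885 + 0.77(3295) = 885 + 2537.15 = 3422.15

C = 3422.15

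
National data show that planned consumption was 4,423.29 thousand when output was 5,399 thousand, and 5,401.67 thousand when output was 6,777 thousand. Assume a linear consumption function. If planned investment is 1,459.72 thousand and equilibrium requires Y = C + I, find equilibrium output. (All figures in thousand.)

Y = 7068

MPC = (5401.67 − 4423.29)/(6777 − 5399) = 978.38/1378 = 0.71
a = 4423.29 − 0.71(5399) = 590
Equilibrium: Y = 590 + 0.71Y + 1459.72
0.29Y = 2049.72, so Y = 2049.72/0.29 = 7068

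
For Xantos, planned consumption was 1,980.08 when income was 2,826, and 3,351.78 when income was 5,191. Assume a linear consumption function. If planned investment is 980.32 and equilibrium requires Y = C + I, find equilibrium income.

MPC = (3351.78 − 1980.08)/(5191 − 2826) = 1371.7/2365 = 0.58
a = 1980.08 − 0.58(2826) = 341
Equilibrium: Y = 341 + 0.58Y + 980.32
0.42Y = 1321.32, so Y = 1321.32/0.42 = 3146

Y = 3146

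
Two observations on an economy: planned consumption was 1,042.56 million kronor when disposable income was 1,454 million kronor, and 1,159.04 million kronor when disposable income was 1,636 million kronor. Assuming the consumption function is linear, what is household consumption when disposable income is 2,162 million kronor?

MPC = (1159.04 − 1042.56)/(1636 − 1454) = 116.48/182 = 0.64
a = 1042.56 − 0.64(1454) = 1042.56 − 930.56 = 112
C = 112 + 0.64(2162) = 112 + 1383.68 = 1495.68

C = 1495.68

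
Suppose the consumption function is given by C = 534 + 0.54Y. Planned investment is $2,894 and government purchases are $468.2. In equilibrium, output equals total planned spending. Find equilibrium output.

Y = C + I + G = 534 + 0.54Y + 2894 + 468.2
Y − 0.54Y = 3896.2
0.46Y = 3896.2, so Y = 3896.2/0.46 = 8470

Y = 8470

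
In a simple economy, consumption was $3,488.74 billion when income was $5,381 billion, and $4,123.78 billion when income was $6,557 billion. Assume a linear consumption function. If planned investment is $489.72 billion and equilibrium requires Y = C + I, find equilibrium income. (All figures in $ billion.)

MPC = (4123.78 − 3488.74)/(6557 − 5381) = 635.04/1176 = 0.54
a = 3488.74 − 0.54(5381) = 583
Equilibrium: Y = 583 + 0.54Y + 489.72
0.46Y = 1072.72, so Y = 1072.72/0.46 = 2332

Y = 2332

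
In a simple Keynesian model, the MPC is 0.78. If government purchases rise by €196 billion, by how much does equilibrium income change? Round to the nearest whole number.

ΔY ≈ 891

The multiplier is 1/(1 − MPC) = 1/0.22.
ΔY = 196/0.22 = 890.91 ≈ 891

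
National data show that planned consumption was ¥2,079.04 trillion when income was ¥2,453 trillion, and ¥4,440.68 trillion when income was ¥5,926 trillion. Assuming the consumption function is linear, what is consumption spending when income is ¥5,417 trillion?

MPC = (4440.68 − 2079.04)/(5926 − 2453) = 2361.64/3473 = 0.68
a = 2079.04 − 0.68(2453) = 2079.04 − 1668.04 = 411
C = 411 + 0.68(5417) = 411 + 3683.56 = 4094.56

C = 4094.56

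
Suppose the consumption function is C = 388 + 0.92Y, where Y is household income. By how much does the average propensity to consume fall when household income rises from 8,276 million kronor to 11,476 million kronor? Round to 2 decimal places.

ΔAPC = 0.01

At Y = 8276: C = 388 + 0.92(8276) = 8001.92, APC = 8001.92/8276 = 0.967
At Y = 11476: C = 10945.92, APC = 10945.92/11476 = 0.954
Fall in APC = 0.967 − 0.954 = 0.013 ≈ 0.01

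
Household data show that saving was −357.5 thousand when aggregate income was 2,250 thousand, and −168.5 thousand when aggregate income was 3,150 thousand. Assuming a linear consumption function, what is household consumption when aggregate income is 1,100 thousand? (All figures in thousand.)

MPS = ΔS/ΔY = (-168.5 − (-357.5))/(3150 − 2250) = 189/900 = 0.21
MPC = 1 − MPS = 0.79
Autonomous saving = -357.5 − 0.21(2250) = -830, so a = 830
C = 830 + 0.79(1100) = 830 + 869 = 1699

C = 1699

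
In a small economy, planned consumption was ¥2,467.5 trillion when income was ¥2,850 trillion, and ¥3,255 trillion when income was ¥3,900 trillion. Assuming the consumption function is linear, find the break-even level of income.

Y = 1320

MPC = (3255 − 2467.5)/(3900 − 2850) = 787.5/1050 = 0.75
a = 2467.5 − 0.75(2850) = 2467.5 − 2137.5 = 330
Break-even: Y = a/(1−MPC) = 330/0.25 = 1320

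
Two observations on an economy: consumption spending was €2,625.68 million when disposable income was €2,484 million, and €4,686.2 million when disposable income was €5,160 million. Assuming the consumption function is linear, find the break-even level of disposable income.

Y = 3100

MPC = (4686.2 − 2625.68)/(5160 − 2484) = 2060.52/2676 = 0.77
a = 2625.68 − 0.77(2484) = 2625.68 − 1912.68 = 713
Break-even: Y = a/(1−MPC) = 713/0.23 = 3100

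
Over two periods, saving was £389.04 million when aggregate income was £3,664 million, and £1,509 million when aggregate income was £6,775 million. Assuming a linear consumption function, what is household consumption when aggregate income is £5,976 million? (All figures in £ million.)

MPS = ΔS/ΔY = (1509 − 389.04)/(6775 − 3664) = 1119.96/3111 = 0.36
MPC = 1 − MPS = 0.64
Autonomous saving = 389.04 − 0.36(3664) = -930, so a = 930
C = 930 + 0.64(5976) = 930 + 3824.64 = 4754.64

C = 4754.64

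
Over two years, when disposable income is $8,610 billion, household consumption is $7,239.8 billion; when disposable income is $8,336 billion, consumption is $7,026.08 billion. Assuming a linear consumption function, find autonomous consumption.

MPC = ΔC/ΔY = (7239.8 − 7026.08)/(8610 − 8336) = 213.72/274 = 0.78
a = C − MPC·Y = 7026.08 − 0.78(8336) = 7026.08 − 6502.08 = 524

a = 524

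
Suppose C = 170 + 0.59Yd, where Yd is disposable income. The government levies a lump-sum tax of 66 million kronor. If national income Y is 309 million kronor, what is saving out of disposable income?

Yd = Y − T = 309 − 66 = 243
C = 170 + 0.59(243) = 170 + 143.37 = 313.37
S = Yd − C = 243 − 313.37 = -70.37

S = -70.37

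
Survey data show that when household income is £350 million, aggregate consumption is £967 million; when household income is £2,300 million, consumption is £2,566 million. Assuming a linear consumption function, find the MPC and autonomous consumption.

MPC = ΔC/ΔY = (2566 − 967)/(2300 − 350) = 1599/1950 = 0.82
a = C − MPC·Y = 967 − 0.82(350) = 967 − 287 = 680

MPC = 0.82; a = 680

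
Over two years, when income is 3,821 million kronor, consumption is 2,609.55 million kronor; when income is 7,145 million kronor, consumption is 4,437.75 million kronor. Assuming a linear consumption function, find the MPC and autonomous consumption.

MPC = ΔC/ΔY = (4437.75 − 2609.55)/(7145 − 3821) = 1828.2/3324 = 0.55
a = C − MPC·Y = 2609.55 − 0.55(3821) = 2609.55 − 2101.55 = 508

MPC = 0.55; a = 508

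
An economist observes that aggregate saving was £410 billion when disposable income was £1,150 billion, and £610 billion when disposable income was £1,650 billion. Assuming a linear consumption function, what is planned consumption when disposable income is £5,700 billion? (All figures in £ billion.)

C = 3470

MPS = ΔS/ΔY = (610 − 410)/(1650 − 1150) = 200/500 = 0.4
MPC = 1 − MPS = 0.6
Autonomous saving = 410 − 0.4(1150) = -50, so a = 50
C = 50 + 0.6(5700) = 50 + 3420 = 3470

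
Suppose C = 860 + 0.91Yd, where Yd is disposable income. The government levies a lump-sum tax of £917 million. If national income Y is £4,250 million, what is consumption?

Yd = Y − T = 4250 − 917 = 3333
C = 860 + 0.91(3333) = 860 + 3033.03 = 3893.03

C = 3893.03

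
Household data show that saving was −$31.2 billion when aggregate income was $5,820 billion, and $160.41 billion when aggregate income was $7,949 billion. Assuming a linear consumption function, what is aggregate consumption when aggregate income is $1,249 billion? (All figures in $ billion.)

C = 1691.59

MPS = ΔS/ΔY = (160.41 − (-31.2))/(7949 − 5820) = 191.61/2129 = 0.09
MPC = 1 − MPS = 0.91
Autonomous saving = -31.2 − 0.09(5820) = -555, so a = 555
C = 555 + 0.91(1249) = 555 + 1136.59 = 1691.59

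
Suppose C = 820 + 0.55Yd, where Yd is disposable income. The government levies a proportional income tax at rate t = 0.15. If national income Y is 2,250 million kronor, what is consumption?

C = 1871.875

Yd = (1 − 0.15)(2250) = 0.85(2250) = 1912.5
C = 820 + 0.55(1912.5) = 820 + 1051.875 = 1871.875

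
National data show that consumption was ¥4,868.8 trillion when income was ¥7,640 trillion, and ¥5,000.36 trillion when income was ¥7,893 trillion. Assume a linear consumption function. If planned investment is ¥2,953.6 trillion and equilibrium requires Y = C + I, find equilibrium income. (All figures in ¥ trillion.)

MPC = (5000.36 − 4868.8)/(7893 − 7640) = 131.56/253 = 0.52
a = 4868.8 − 0.52(7640) = 896
Equilibrium: Y = 896 + 0.52Y + 2953.6
0.48Y = 3849.6, so Y = 3849.6/0.48 = 8020

Y = 8020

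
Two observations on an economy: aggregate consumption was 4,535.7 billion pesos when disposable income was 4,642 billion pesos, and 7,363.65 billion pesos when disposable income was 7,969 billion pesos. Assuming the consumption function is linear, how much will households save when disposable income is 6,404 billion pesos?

S = 370.6

MPC = (7363.65 − 4535.7)/(7969 − 4642) = 2827.95/3327 = 0.85
a = 4535.7 − 0.85(4642) = 4535.7 − 3945.7 = 590
C = 590 + 0.85(6404) = 6033.4
S = 6404 − 6033.4 = 370.6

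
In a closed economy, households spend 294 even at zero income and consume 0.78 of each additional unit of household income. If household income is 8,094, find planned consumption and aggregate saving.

C = 6607.32; S = 1486.68

C = 294 + 0.78(8094) = 294 + 6313.32 = 6607.32
S = Y − C = 8094 − 6607.32 = 1486.68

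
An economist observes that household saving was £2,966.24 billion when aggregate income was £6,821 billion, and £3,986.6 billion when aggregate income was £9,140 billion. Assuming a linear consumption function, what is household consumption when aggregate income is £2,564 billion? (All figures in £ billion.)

C = 1470.84

MPS = ΔS/ΔY = (3986.6 − 2966.24)/(9140 − 6821) = 1020.36/2319 = 0.44
MPC = 1 − MPS = 0.56
Autonomous saving = 2966.24 − 0.44(6821) = -35, so a = 35
C = 35 + 0.56(2564) = 35 + 1435.84 = 1470.84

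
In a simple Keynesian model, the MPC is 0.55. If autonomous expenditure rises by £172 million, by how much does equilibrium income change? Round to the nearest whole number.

ΔY ≈ 382

The multiplier is 1/(1 − MPC) = 1/0.45.
ΔY = 172/0.45 = 382.22 ≈ 382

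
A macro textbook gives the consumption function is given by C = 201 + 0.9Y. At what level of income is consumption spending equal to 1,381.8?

201 + 0.9Y = 1381.8
0.9Y = 1180.8, so Y = 1180.8/0.9 = 1312

Y = 1312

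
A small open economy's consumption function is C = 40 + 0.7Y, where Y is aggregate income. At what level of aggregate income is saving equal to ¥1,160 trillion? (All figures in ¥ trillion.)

S = Y − C = -40 + 0.3Y
-40 + 0.3Y = 1160, so 0.3Y = 1200 and Y = 4000

Y = 4000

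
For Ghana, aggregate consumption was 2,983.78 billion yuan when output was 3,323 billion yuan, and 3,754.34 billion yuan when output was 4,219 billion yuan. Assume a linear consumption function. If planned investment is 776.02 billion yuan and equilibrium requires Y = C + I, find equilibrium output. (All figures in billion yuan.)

MPC = (3754.34 − 2983.78)/(4219 − 3323) = 770.56/896 = 0.86
a = 2983.78 − 0.86(3323) = 126
Equilibrium: Y = 126 + 0.86Y + 776.02
0.14Y = 902.02, so Y = 902.02/0.14 = 6443

Y = 6443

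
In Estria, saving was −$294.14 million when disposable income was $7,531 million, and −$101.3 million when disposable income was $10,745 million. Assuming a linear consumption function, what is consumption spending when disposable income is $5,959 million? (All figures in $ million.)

MPS = ΔS/ΔY = (-101.3 − (-294.14))/(10745 − 7531) = 192.84/3214 = 0.06
MPC = 1 − MPS = 0.94
Autonomous saving = -294.14 − 0.06(7531) = -746, so a = 746
C = 746 + 0.94(5959) = 746 + 5601.46 = 6347.46

C = 6347.46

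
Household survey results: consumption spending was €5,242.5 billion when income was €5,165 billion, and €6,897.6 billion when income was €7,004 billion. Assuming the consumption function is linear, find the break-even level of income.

MPC = (6897.6 − 5242.5)/(7004 − 5165) = 1655.1/1839 = 0.9
a = 5242.5 − 0.9(5165) = 5242.5 − 4648.5 = 594
Break-even: Y = a/(1−MPC) = 594/0.1 = 5940

Y = 5940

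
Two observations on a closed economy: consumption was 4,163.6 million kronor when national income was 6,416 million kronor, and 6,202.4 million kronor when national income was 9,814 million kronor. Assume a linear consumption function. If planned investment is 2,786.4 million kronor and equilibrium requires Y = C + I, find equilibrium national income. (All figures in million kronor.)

MPC = (6202.4 − 4163.6)/(9814 − 6416) = 2038.8/3398 = 0.6
a = 4163.6 − 0.6(6416) = 314
Equilibrium: Y = 314 + 0.6Y + 2786.4
0.4Y = 3100.4, so Y = 3100.4/0.4 = 7751

Y = 7751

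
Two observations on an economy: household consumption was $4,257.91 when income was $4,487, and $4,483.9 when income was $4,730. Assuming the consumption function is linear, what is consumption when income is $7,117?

C = 6703.81

MPC = (4483.9 − 4257.91)/(4730 − 4487) = 225.99/243 = 0.93
a = 4257.91 − 0.93(4487) = 4257.91 − 4172.91 = 85
C = 85 + 0.93(7117) = 85 + 6618.81 = 6703.81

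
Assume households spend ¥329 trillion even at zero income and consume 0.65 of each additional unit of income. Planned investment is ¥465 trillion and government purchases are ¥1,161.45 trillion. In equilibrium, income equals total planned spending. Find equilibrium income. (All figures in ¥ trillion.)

Y = 5587

Y = C + I + G = 329 + 0.65Y + 465 + 1161.45
Y − 0.65Y = 1955.45
0.35Y = 1955.45, so Y = 1955.45/0.35 = 5587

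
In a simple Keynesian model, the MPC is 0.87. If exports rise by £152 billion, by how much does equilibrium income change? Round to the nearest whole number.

ΔY ≈ 1169

The multiplier is 1/(1 − MPC) = 1/0.13.
ΔY = 152/0.13 = 1169.23 ≈ 1169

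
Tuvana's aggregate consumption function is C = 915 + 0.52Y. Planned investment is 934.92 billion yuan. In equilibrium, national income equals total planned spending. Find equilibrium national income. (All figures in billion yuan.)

Y = C + I = 915 + 0.52Y + 934.92
Y − 0.52Y = 1849.92
0.48Y = 1849.92, so Y = 1849.92/0.48 = 3854

Y = 3854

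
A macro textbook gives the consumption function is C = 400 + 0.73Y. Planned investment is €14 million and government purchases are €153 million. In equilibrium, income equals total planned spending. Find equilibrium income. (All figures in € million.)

Y = C + I + G = 400 + 0.73Y + 14 + 153
Y − 0.73Y = 567
0.27Y = 567, so Y = 567/0.27 = 2100

Y = 2100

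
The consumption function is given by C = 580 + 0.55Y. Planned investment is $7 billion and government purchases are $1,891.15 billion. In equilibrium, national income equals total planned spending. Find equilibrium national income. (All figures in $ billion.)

Y = 5507

Y = C + I + G = 580 + 0.55Y + 7 + 1891.15
Y − 0.55Y = 2478.15
0.45Y = 2478.15, so Y = 2478.15/0.45 = 5507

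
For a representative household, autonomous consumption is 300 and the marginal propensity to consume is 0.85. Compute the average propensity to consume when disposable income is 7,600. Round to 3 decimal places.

C = 300 + 0.85(7600) = 6760
APC = C/Y = 6760/7600 = 0.889

APC = 0.889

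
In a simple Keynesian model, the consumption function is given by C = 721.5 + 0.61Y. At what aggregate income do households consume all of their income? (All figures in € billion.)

At break-even, C = Y: 721.5 + 0.61Y = Y
0.39Y = 721.5, so Y = 721.5/0.39 = 1850

Y = 1850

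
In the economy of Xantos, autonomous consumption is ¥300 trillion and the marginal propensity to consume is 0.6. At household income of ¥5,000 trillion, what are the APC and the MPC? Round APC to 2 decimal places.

APC = 0.66; MPC = 0.6

MPC = 0.6 (the slope of the consumption function)
C = 300 + 0.6(5000) = 3300, so APC = 3300/5000 = 0.66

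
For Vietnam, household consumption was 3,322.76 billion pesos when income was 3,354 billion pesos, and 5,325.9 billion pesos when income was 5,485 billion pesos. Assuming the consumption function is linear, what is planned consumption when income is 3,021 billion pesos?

MPC = (5325.9 − 3322.76)/(5485 − 3354) = 2003.14/2131 = 0.94
a = 3322.76 − 0.94(3354) = 3322.76 − 3152.76 = 170
C = 170 + 0.94(3021) = 170 + 2839.74 = 3009.74

C = 3009.74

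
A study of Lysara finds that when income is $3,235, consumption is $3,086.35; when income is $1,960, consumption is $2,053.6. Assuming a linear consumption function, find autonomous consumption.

a = 466

MPC = ΔC/ΔY = (3086.35 − 2053.6)/(3235 − 1960) = 1032.75/1275 = 0.81
a = C − MPC·Y = 2053.6 − 0.81(1960) = 2053.6 − 1587.6 = 466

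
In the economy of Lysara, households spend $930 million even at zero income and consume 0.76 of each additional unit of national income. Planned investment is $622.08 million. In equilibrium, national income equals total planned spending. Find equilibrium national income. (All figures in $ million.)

Y = 6467

Y = C + I = 930 + 0.76Y + 622.08
Y − 0.76Y = 1552.08
0.24Y = 1552.08, so Y = 1552.08/0.24 = 6467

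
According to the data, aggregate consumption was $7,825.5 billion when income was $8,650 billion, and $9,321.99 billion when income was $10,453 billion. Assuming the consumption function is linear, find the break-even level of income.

Y = 3800

MPC = (9321.99 − 7825.5)/(10453 − 8650) = 1496.49/1803 = 0.83
a = 7825.5 − 0.83(8650) = 7825.5 − 7179.5 = 646
Break-even: Y = a/(1−MPC) = 646/0.17 = 3800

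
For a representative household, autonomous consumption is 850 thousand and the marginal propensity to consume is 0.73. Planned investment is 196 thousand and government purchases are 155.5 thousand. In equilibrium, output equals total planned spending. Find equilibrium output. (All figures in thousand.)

Y = C + I + G = 850 + 0.73Y + 196 + 155.5
Y − 0.73Y = 1201.5
0.27Y = 1201.5, so Y = 1201.5/0.27 = 4450

Y = 4450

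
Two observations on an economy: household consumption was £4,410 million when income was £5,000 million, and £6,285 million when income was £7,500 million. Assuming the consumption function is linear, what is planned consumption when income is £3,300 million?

C = 3135

MPC = (6285 − 4410)/(7500 − 5000) = 1875/2500 = 0.75
a = 4410 − 0.75(5000) = 4410 − 3750 = 660
C = 660 + 0.75(3300) = 660 + 2475 = 3135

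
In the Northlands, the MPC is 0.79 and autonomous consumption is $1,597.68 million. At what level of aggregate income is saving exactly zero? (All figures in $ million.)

Y = 7608

At break-even, C = Y: 1597.68 + 0.79Y = Y
0.21Y = 1597.68, so Y = 1597.68/0.21 = 7608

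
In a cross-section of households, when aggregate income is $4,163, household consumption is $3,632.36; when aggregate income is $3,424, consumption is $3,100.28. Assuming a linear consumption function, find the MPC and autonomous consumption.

MPC = ΔC/ΔY = (3632.36 − 3100.28)/(4163 − 3424) = 532.08/739 = 0.72
a = C − MPC·Y = 3100.28 − 0.72(3424) = 3100.28 − 2465.28 = 635

MPC = 0.72; a = 635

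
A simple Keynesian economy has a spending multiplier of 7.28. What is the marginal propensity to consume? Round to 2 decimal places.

k = 1/(1 − MPC), so 1 − MPC = 1/k = 1/7.28 = 0.1374
MPC = 1 − 0.1374 = 0.86

MPC = 0.86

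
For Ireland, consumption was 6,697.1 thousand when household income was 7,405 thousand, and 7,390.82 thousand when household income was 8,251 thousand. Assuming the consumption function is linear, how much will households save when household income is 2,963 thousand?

S = -91.66

MPC = (7390.82 − 6697.1)/(8251 − 7405) = 693.72/846 = 0.82
a = 6697.1 − 0.82(7405) = 6697.1 − 6072.1 = 625
C = 625 + 0.82(2963) = 3054.66
S = 2963 − 3054.66 = -91.66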